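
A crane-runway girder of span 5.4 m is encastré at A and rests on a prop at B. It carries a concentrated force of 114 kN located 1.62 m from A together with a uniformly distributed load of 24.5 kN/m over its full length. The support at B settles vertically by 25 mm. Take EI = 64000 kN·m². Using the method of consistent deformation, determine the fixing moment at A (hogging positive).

Take the reaction at B as the redundant and release it; the primary structure is a cantilever fixed at A.
Free-end deflection of the primary structure under the applied loading (downward +):
  point load 114 at a = 1.62: Pa²(3L − a)/(6EI) = 727/EI
  UDL 24.5: wL⁴/(8EI) = 2604/EI
  δ_0 = 3331/EI
Tip deflection under a unit load at B: L³/(3EI) = 52.49/EI.
With EI = 64000 kN·m²: δ_0 = 0.052048 m and δ_{BB} = 0.00082 m/kN.
Compatibility — the beam at B must follow the support down by 0.025 m: δ_0 − R_B·δ_{BB} = 0.025, so R_B = (0.052048 − 0.025)/0.00082 = 32.98 kN.
Moment equilibrium about A: M_A = Σ(load moments about A) − R_B·L = 541.9 − 32.98×5.4 = 363.8 kN·m.

M_A = 363.8 kN·m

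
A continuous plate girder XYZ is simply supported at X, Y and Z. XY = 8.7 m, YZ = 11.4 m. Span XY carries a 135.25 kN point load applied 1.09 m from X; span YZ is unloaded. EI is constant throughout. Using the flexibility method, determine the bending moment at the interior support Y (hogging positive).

M_Y = 31.4 kN·m

Release continuity at Y by inserting a hinge; the redundant is the internal moment M_Y. The primary structure is two simply-supported spans XY and YZ.
Discontinuity in slope at Y on the released structure — sum the simple-span end rotations:
  span XY: point load 135.25 at a = 1.09: Pab(L + a)/(6LEI) = 210.4/EI
  relative rotation θ_0 = (210.4 + 0)/EI = 210.4/EI
A unit hogging moment at Y produces rotation L₁/(3EI) + L₂/(3EI) = 6.7/EI.
Slope continuity at Y: θ_0 = M_Y·6.7/EI, so M_Y = 210.4/6.7 = 31.4 kN·m (hogging).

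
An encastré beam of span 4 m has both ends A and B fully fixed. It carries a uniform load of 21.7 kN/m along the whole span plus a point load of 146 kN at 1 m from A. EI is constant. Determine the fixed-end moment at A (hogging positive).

M_A = 111.1 kN·m

Release both end moments; the primary structure is a simply-supported span AB with redundants M_A and M_B.
End rotations of the released simple span under the applied load (×1/EI):
  at A: UDL 21.7: wL³/(24EI) = 57.87/EI
  at B: UDL 21.7: wL³/(24EI) = 57.87/EI
  at A: point load 146 at a = 1: Pab(L + b)/(6LEI) = 127.8/EI
  at B: point load 146 at a = 1: Pab(L + a)/(6LEI) = 91.25/EI
  θ_A0 = 185.6/EI,  θ_B0 = 149.1/EI
Flexibility coefficients: a unit moment at one end gives L/(3EI) there and L/(6EI) at the far end, so f₁₁ = f₂₂ = 1.333/EI and f₁₂ = f₂₁ = 0.6667/EI.
Compatibility — zero rotation at each built-in end:
  1.333 M_A + 0.6667 M_B = 185.6
  0.6667 M_A + 1.333 M_B = 149.1
Solving the pair gives M_A = 111.1 kN·m and M_B = 56.31 kN·m (hogging).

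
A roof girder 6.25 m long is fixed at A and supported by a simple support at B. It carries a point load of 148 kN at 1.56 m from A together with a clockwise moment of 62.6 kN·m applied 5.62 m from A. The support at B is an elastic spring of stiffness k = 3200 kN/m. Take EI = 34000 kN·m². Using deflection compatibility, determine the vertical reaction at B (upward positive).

Choose R_B as the redundant. The primary structure is the cantilever fixed at A.
Deflection at B on the released cantilever, summing each load's contribution:
  point load 148 at a = 1.56: Pa²(3L − a)/(6EI) = 1032/EI
  clockwise couple 62.6 at a = 5.62: M₀a(2L − a)/(2EI) = 1210/EI
  δ_0 = 2242/EI
Tip deflection under a unit load at B: L³/(3EI) = 81.38/EI.
With EI = 34000 kN·m²: δ_0 = 0.065945 m and δ_{BB} = 0.002394 m/kN.
Compatibility — the spring shortens by R_B/k under the reaction it provides: δ_0 − R_B·δ_{BB} = R_B/k. With 1/k = 0.000313 m/kN, R_B = δ_0 / (δ_{BB} + 1/k) = 0.065945 / (0.002394 + 0.000313) = 24.37 kN.

R_B = 24.37 kN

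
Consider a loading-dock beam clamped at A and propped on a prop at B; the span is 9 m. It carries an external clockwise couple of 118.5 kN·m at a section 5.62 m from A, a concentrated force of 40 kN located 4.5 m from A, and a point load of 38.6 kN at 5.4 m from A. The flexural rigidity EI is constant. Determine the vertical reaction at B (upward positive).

Choose R_B as the redundant. The primary structure is the cantilever fixed at A.
Free-end deflection of the primary structure under the applied loading (downward +):
  clockwise couple 118.5 at a = 5.62: M₀a(2L − a)/(2EI) = 4122/EI
  point load 40 at a = 4.5: Pa²(3L − a)/(6EI) = 3038/EI
  point load 38.6 at a = 5.4: Pa²(3L − a)/(6EI) = 4052/EI
  δ_0 = 11212/EI
Tip deflection under a unit load at B: L³/(3EI) = 243/EI.
Compatibility at B: δ_0 − R_B·δ_{BB} = 0, so R_B = 11212/243 = 46.14 kN.

R_B = 46.14 kN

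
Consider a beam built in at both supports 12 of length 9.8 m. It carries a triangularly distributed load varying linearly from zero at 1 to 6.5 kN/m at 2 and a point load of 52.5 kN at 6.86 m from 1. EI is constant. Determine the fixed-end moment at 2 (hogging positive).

M_2 = 106.8 kN·m

Release both end moments; the primary structure is a simply-supported span 12 with redundants M_1 and M_2.
End rotations of the released simple span under the applied load (×1/EI):
  at 1: triangular load, peak 6.5: 7w₀L³/(360EI) = 119/EI
  at 2: triangular load, peak 6.5: w₀L³/(45EI) = 135.9/EI
  at 1: point load 52.5 at a = 6.86: Pab(L + b)/(6LEI) = 229.4/EI
  at 2: point load 52.5 at a = 6.86: Pab(L + a)/(6LEI) = 300/EI
  θ_10 = 348.4/EI,  θ_20 = 436/EI
Flexibility coefficients: a unit moment at one end gives L/(3EI) there and L/(6EI) at the far end, so f₁₁ = f₂₂ = 3.267/EI and f₁₂ = f₂₁ = 1.633/EI.
Compatibility — zero rotation at each built-in end:
  3.267 M_1 + 1.633 M_2 = 348.4
  1.633 M_1 + 3.267 M_2 = 436
Solving the pair gives M_1 = 53.22 kN·m and M_2 = 106.8 kN·m (hogging).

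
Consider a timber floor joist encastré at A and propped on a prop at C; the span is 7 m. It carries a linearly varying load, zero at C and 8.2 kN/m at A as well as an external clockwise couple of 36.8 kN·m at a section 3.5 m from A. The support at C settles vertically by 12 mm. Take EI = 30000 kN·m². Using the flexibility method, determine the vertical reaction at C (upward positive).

Choose R_C as the redundant. The primary structure is the cantilever fixed at A.
Deflection at C on the released cantilever, summing each load's contribution:
  triangular load, peak 8.2 at the fixed end: w₀L⁴/(30EI) = 656.3/EI
  clockwise couple 36.8 at a = 3.5: M₀a(2L − a)/(2EI) = 676.2/EI
  δ_0 = 1332/EI
Tip deflection under a unit load at C: L³/(3EI) = 114.3/EI.
With EI = 30000 kN·m²: δ_0 = 0.044416 m and δ_{CC} = 0.003811 m/kN.
Compatibility — the beam at C must follow the support down by 0.012 m: δ_0 − R_C·δ_{CC} = 0.012, so R_C = (0.044416 − 0.012)/0.003811 = 8.506 kN.

R_C = 8.506 kN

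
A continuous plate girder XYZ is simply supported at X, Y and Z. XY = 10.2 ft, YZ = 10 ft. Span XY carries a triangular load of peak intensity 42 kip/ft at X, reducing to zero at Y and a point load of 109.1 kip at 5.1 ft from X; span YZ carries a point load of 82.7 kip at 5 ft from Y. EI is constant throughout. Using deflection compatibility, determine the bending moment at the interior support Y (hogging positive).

Insert a hinge at Y; M_Y is the redundant, and each span becomes simply supported.
End slopes at the hinge Y, treating each span as simply supported:
  span XY: triangular load, peak 42: 7w₀L³/(360EI) = 866.7/EI
  span XY: point load 109.1 at a = 5.1: Pab(L + a)/(6LEI) = 709.4/EI
  span YZ: point load 82.7 at a = 5: Pab(L + b)/(6LEI) = 516.9/EI
  relative rotation θ_0 = (1576 + 516.9)/EI = 2093/EI
A unit hogging moment at Y produces rotation L₁/(3EI) + L₂/(3EI) = 6.733/EI.
Slope continuity at Y: θ_0 = M_Y·6.733/EI, so M_Y = 2093/6.733 = 310.8 kip·ft (hogging).

M_Y = 310.8 kip·ft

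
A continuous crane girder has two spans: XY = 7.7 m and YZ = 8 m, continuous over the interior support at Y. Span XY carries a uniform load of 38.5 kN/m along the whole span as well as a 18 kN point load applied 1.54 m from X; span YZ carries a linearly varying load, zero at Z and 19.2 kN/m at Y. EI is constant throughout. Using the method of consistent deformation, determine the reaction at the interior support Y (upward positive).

Release continuity at Y by inserting a hinge; the redundant is the internal moment M_Y. The primary structure is two simply-supported spans XY and YZ.
Rotations at Y on the released spans (each span's end-slope, ×1/EI):
  span XY: UDL 38.5: wL³/(24EI) = 732.4/EI
  span XY: point load 18 at a = 1.54: Pab(L + a)/(6LEI) = 34.15/EI
  span YZ: triangular load, peak 19.2: w₀L³/(45EI) = 218.5/EI
  relative rotation θ_0 = (766.5 + 218.5)/EI = 985/EI
A unit hogging moment at Y produces rotation L₁/(3EI) + L₂/(3EI) = 5.233/EI.
Slope continuity at Y: θ_0 = M_Y·5.233/EI, so M_Y = 985/5.233 = 188.2 kN·m (hogging).
Span XY, ΣM about X with M_Y applied at Y: R_Y^{XY}·7.7 = 1169 + 188.2, so R_Y^{XY} = 176.3 kN and R_X = 314.4 − 176.3 = 138.2 kN.
Span YZ, ΣM about Z: R_Y^{YZ}·8 = 409.6 + 188.2, so R_Y^{YZ} = 74.73 kN and R_Z = 76.8 − 74.73 = 2.074 kN.
R_Y = 176.3 + 74.73 = 251 kN.

R_Y = 251 kN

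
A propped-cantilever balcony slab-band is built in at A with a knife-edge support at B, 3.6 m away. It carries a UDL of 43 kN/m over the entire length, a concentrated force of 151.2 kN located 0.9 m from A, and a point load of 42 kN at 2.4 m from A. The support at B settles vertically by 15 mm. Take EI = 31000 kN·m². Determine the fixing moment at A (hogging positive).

Release the roller at B. Primary structure: cantilever fixed at A.
Downward deflection at the released point B due to the loads:
  UDL 43: wL⁴/(8EI) = 902.8/EI
  point load 151.2 at a = 0.9: Pa²(3L − a)/(6EI) = 202.1/EI
  point load 42 at a = 2.4: Pa²(3L − a)/(6EI) = 338.7/EI
  δ_0 = 1444/EI
Flexibility coefficient — unit upward force at B: δ_{BB} = L³/(3EI) = 15.55/EI.
With EI = 31000 kN·m²: δ_0 = 0.046566 m and δ_{BB} = 0.000502 m/kN.
Compatibility — the beam at B must follow the support down by 0.015 m: δ_0 − R_B·δ_{BB} = 0.015, so R_B = (0.046566 − 0.015)/0.000502 = 62.92 kN.
Moment equilibrium about A: M_A = Σ(load moments about A) − R_B·L = 515.5 − 62.92×3.6 = 289 kN·m.

M_A = 289 kN·m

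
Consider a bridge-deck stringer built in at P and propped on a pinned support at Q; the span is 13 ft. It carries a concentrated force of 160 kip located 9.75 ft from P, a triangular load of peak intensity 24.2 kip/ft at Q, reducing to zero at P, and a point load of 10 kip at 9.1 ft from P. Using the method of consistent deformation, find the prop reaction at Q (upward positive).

R_Q = 193.4 kip

Remove the prop at Q; the released (primary) structure is a cantilever built in at P.
Downward deflection at the released point Q due to the loads:
  point load 160 at a = 9.75: Pa²(3L − a)/(6EI) = 74149/EI
  triangular load, peak 24.2 at the free end: 11w₀L⁴/(120EI) = 63358/EI
  point load 10 at a = 9.1: Pa²(3L − a)/(6EI) = 4127/EI
  δ_0 = 141633/EI
Flexibility coefficient — unit upward force at Q: δ_{QQ} = L³/(3EI) = 732.3/EI.
The prop prevents deflection at Q: R_Q = δ_0/δ_{QQ} = 141633/732.3 = 193.4 kip.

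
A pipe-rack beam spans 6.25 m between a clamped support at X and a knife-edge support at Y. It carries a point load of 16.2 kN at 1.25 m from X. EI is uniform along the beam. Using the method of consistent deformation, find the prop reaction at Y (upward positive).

Choose R_Y as the redundant. The primary structure is the cantilever fixed at X.
Deflection at Y on the released cantilever, summing each load's contribution:
  point load 16.2 at a = 1.25: Pa²(3L − a)/(6EI) = 73.83/EI
Tip deflection under a unit load at Y: L³/(3EI) = 81.38/EI.
Compatibility at Y: δ_0 − R_Y·δ_{YY} = 0, so R_Y = 73.83/81.38 = 0.9072 kN.

R_Y = 0.9072 kN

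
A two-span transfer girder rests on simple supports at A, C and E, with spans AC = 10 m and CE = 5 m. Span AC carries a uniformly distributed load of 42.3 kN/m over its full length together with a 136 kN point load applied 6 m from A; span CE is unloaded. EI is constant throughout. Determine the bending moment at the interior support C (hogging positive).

Take M_C as the redundant. Released structure: two simple spans AC and CE with a hinge at C.
Discontinuity in slope at C on the released structure — sum the simple-span end rotations:
  span AC: UDL 42.3: wL³/(24EI) = 1762/EI
  span AC: point load 136 at a = 6: Pab(L + a)/(6LEI) = 870.4/EI
  relative rotation θ_0 = (2633 + 0)/EI = 2633/EI
A unit hogging moment at C produces rotation L₁/(3EI) + L₂/(3EI) = 5/EI.
Compatibility: M_C·(L₁+L₂)/(3EI) = θ_0, giving M_C = 526.6 kN·m (hogging).

M_C = 526.6 kN·m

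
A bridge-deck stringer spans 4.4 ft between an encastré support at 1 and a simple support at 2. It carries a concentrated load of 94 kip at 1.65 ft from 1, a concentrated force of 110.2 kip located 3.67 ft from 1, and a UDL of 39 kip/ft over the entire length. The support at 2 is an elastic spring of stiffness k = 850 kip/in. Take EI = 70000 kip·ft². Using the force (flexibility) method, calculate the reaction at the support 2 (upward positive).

R_2 = 132.7 kip

Release the roller at 2. Primary structure: cantilever fixed at 1.
Primary-structure tip deflection at 2 by superposition:
  point load 94 at a = 1.65: Pa²(3L − a)/(6EI) = 492.6/EI
  point load 110.2 at a = 3.67: Pa²(3L − a)/(6EI) = 2358/EI
  UDL 39: wL⁴/(8EI) = 1827/EI
  δ_0 = 4677/EI
Flexibility coefficient — unit upward force at 2: δ_{22} = L³/(3EI) = 28.39/EI.
With EI = 70000 kip·ft²: δ_0 = 0.066819 ft and δ_{22} = 0.000406 ft/kip.
Compatibility — the spring shortens by R_2/k under the reaction it provides: δ_0 − R_2·δ_{22} = R_2/k. With 1/k = 1/(850×12) ft/kip = 0.000098 ft/kip, R_2 = δ_0 / (δ_{22} + 1/k) = 0.066819 / (0.000406 + 0.000098) = 132.7 kip.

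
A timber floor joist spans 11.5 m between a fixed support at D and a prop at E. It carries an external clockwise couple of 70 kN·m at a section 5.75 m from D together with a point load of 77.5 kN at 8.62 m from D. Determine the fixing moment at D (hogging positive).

M_D = 95.85 kN·m

Remove the prop at E; the released (primary) structure is a cantilever built in at D.
Primary-structure tip deflection at E by superposition:
  clockwise couple 70 at a = 5.75: M₀a(2L − a)/(2EI) = 3472/EI
  point load 77.5 at a = 8.62: Pa²(3L − a)/(6EI) = 24839/EI
  δ_0 = 28310/EI
Flexibility coefficient — unit upward force at E: δ_{EE} = L³/(3EI) = 507/EI.
Compatibility at E: δ_0 − R_E·δ_{EE} = 0, so R_E = 28310/507 = 55.84 kN.
Moment equilibrium about D: M_D = Σ(load moments about D) − R_E·L = 738 − 55.84×11.5 = 95.85 kN·m.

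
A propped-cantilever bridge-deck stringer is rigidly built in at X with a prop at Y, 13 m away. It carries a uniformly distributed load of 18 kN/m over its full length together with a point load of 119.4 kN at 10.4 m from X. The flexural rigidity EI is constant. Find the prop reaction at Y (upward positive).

Remove the prop at Y; the released (primary) structure is a cantilever built in at X.
Downward deflection at the released point Y due to the loads:
  UDL 18: wL⁴/(8EI) = 64262/EI
  point load 119.4 at a = 10.4: Pa²(3L − a)/(6EI) = 61558/EI
  δ_0 = 125820/EI
Flexibility coefficient — unit upward force at Y: δ_{YY} = L³/(3EI) = 732.3/EI.
The prop prevents deflection at Y: R_Y = δ_0/δ_{YY} = 125820/732.3 = 171.8 kN.

R_Y = 171.8 kN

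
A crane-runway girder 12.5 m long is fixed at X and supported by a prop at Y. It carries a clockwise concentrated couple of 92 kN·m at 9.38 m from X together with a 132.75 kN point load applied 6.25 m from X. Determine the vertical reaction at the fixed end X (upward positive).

R_X = 80.91 kN

Remove the prop at Y; the released (primary) structure is a cantilever built in at X.
Primary-structure tip deflection at Y by superposition:
  clockwise couple 92 at a = 9.38: M₀a(2L − a)/(2EI) = 6740/EI
  point load 132.75 at a = 6.25: Pa²(3L − a)/(6EI) = 27008/EI
  δ_0 = 33748/EI
Flexibility coefficient — unit upward force at Y: δ_{YY} = L³/(3EI) = 651/EI.
Compatibility at Y: δ_0 − R_Y·δ_{YY} = 0, so R_Y = 33748/651 = 51.84 kN.
Vertical equilibrium: R_X = ΣP − R_Y = 132.8 − 51.84 = 80.91 kN.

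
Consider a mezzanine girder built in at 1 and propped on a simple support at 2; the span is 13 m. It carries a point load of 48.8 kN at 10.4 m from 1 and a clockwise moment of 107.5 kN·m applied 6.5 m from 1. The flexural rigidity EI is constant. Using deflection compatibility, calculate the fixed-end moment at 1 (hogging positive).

M_1 = 47.46 kN·m

Release the roller at 2. Primary structure: cantilever fixed at 1.
Downward deflection at the released point 2 due to the loads:
  point load 48.8 at a = 10.4: Pa²(3L − a)/(6EI) = 25159/EI
  clockwise couple 107.5 at a = 6.5: M₀a(2L − a)/(2EI) = 6813/EI
  δ_0 = 31972/EI
Flexibility coefficient — unit upward force at 2: δ_{22} = L³/(3EI) = 732.3/EI.
Compatibility at 2: δ_0 − R_2·δ_{22} = 0, so R_2 = 31972/732.3 = 43.66 kN.
Moment equilibrium about 1: M_1 = Σ(load moments about 1) − R_2·L = 615 − 43.66×13 = 47.46 kN·m.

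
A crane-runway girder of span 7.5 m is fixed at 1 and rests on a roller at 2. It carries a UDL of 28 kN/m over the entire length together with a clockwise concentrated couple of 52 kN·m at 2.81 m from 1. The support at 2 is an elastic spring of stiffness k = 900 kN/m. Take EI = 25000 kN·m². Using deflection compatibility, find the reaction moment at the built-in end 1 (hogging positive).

M_1 = 306.6 kN·m

Take the reaction at 2 as the redundant and release it; the primary structure is a cantilever fixed at 1.
Downward deflection at the released point 2 due to the loads:
  UDL 28: wL⁴/(8EI) = 11074/EI
  clockwise couple 52 at a = 2.81: M₀a(2L − a)/(2EI) = 890.6/EI
  δ_0 = 11965/EI
Flexibility coefficient — unit upward force at 2: δ_{22} = L³/(3EI) = 140.6/EI.
With EI = 25000 kN·m²: δ_0 = 0.47859 m and δ_{22} = 0.005625 m/kN.
Compatibility — the spring shortens by R_2/k under the reaction it provides: δ_0 − R_2·δ_{22} = R_2/k. With 1/k = 0.001111 m/kN, R_2 = δ_0 / (δ_{22} + 1/k) = 0.47859 / (0.005625 + 0.001111) = 71.05 kN.
Moment equilibrium about 1: M_1 = Σ(load moments about 1) − R_2·L = 839.5 − 71.05×7.5 = 306.6 kN·m.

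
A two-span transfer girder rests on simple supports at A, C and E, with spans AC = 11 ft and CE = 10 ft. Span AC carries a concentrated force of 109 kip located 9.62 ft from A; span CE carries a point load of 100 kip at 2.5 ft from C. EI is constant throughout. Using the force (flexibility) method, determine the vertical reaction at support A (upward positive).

R_A = 0.701 kip

Release continuity at C by inserting a hinge; the redundant is the internal moment M_C. The primary structure is two simply-supported spans AC and CE.
Rotations at C on the released spans (each span's end-slope, ×1/EI):
  span AC: point load 109 at a = 9.62: Pab(L + a)/(6LEI) = 452.1/EI
  span CE: point load 100 at a = 2.5: Pab(L + b)/(6LEI) = 546.9/EI
  relative rotation θ_0 = (452.1 + 546.9)/EI = 999/EI
A unit hogging moment at C produces rotation L₁/(3EI) + L₂/(3EI) = 7/EI.
Slope continuity at C: θ_0 = M_C·7/EI, so M_C = 999/7 = 142.7 kip·ft (hogging).
Span AC, ΣM about A with M_C applied at C: R_C^{AC}·11 = 1049 + 142.7, so R_C^{AC} = 108.3 kip and R_A = 109 − 108.3 = 0.701 kip.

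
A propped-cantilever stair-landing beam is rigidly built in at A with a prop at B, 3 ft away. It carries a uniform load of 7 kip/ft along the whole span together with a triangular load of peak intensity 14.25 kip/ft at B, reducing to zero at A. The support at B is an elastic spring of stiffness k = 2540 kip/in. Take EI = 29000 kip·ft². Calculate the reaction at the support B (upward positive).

Remove the prop at B; the released (primary) structure is a cantilever built in at A.
Primary-structure tip deflection at B by superposition:
  UDL 7: wL⁴/(8EI) = 70.88/EI
  triangular load, peak 14.25 at the free end: 11w₀L⁴/(120EI) = 105.8/EI
  δ_0 = 176.7/EI
Flexibility coefficient — unit upward force at B: δ_{BB} = L³/(3EI) = 9/EI.
With EI = 29000 kip·ft²: δ_0 = 0.006092 ft and δ_{BB} = 0.00031 ft/kip.
Compatibility — the spring shortens by R_B/k under the reaction it provides: δ_0 − R_B·δ_{BB} = R_B/k. With 1/k = 1/(2540×12) ft/kip = 0.000033 ft/kip, R_B = δ_0 / (δ_{BB} + 1/k) = 0.006092 / (0.00031 + 0.000033) = 17.75 kip.

R_B = 17.75 kip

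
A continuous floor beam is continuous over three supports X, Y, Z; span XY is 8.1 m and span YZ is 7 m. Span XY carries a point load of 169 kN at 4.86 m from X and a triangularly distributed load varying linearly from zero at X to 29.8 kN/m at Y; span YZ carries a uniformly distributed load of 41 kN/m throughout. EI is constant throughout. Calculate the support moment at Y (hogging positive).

Insert a hinge at Y; M_Y is the redundant, and each span becomes simply supported.
Rotations at Y on the released spans (each span's end-slope, ×1/EI):
  span XY: point load 169 at a = 4.86: Pab(L + a)/(6LEI) = 709.6/EI
  span XY: triangular load, peak 29.8: w₀L³/(45EI) = 351.9/EI
  span YZ: UDL 41: wL³/(24EI) = 586/EI
  relative rotation θ_0 = (1062 + 586)/EI = 1648/EI
A unit hogging moment at Y produces rotation L₁/(3EI) + L₂/(3EI) = 5.033/EI.
Slope continuity at Y: θ_0 = M_Y·5.033/EI, so M_Y = 1648/5.033 = 327.3 kN·m (hogging).

M_Y = 327.3 kN·m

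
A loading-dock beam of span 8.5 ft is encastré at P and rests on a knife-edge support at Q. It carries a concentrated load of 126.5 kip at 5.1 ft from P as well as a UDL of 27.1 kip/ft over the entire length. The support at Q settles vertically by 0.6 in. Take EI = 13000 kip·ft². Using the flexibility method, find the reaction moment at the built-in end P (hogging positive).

M_P = 452.4 kip·ft

Release the roller at Q. Primary structure: cantilever fixed at P.
Free-end deflection of the primary structure under the applied loading (downward +):
  point load 126.5 at a = 5.1: Pa²(3L − a)/(6EI) = 11187/EI
  UDL 27.1: wL⁴/(8EI) = 17683/EI
  δ_0 = 28870/EI
Tip deflection under a unit load at Q: L³/(3EI) = 204.7/EI.
With EI = 13000 kip·ft²: δ_0 = 2.2208 ft and δ_{QQ} = 0.015747 ft/kip.
Compatibility — the beam at Q must follow the support down by 0.05 ft: δ_0 − R_Q·δ_{QQ} = 0.05, so R_Q = (2.2208 − 0.05)/0.015747 = 137.9 kip.
Moment equilibrium about P: M_P = Σ(load moments about P) − R_Q·L = 1624 − 137.9×8.5 = 452.4 kip·ft.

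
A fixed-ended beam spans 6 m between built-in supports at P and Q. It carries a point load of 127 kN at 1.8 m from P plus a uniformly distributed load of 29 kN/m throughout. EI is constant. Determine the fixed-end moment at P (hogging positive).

Release both end moments; the primary structure is a simply-supported span PQ with redundants M_P and M_Q.
End rotations of the released simple span under the applied load (×1/EI):
  at P: point load 127 at a = 1.8: Pab(L + b)/(6LEI) = 272/EI
  at Q: point load 127 at a = 1.8: Pab(L + a)/(6LEI) = 208/EI
  at P: UDL 29: wL³/(24EI) = 261/EI
  at Q: UDL 29: wL³/(24EI) = 261/EI
  θ_P0 = 533/EI,  θ_Q0 = 469/EI
Flexibility coefficients: a unit moment at one end gives L/(3EI) there and L/(6EI) at the far end, so f₁₁ = f₂₂ = 2/EI and f₁₂ = f₂₁ = 1/EI.
Compatibility — zero rotation at each built-in end:
  2 M_P + 1 M_Q = 533
  1 M_P + 2 M_Q = 469
Solving the pair gives M_P = 199 kN·m and M_Q = 135 kN·m (hogging).

M_P = 199 kN·m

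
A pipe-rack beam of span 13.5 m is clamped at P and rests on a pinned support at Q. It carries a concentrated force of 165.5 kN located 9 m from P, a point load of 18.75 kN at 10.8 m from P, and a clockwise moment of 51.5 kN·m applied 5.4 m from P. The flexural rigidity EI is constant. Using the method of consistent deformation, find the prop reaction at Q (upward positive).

Release the roller at Q. Primary structure: cantilever fixed at P.
Deflection at Q on the released cantilever, summing each load's contribution:
  point load 165.5 at a = 9: Pa²(3L − a)/(6EI) = 70379/EI
  point load 18.75 at a = 10.8: Pa²(3L − a)/(6EI) = 10826/EI
  clockwise couple 51.5 at a = 5.4: M₀a(2L − a)/(2EI) = 3003/EI
  δ_0 = 84208/EI
Tip deflection under a unit load at Q: L³/(3EI) = 820.1/EI.
The prop prevents deflection at Q: R_Q = δ_0/δ_{QQ} = 84208/820.1 = 102.7 kN.

R_Q = 102.7 kN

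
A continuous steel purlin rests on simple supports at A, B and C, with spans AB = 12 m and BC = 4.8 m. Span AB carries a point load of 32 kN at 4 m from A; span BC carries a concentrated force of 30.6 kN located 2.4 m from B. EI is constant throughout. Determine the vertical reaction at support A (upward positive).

Insert a hinge at B; M_B is the redundant, and each span becomes simply supported.
Discontinuity in slope at B on the released structure — sum the simple-span end rotations:
  span AB: point load 32 at a = 4: Pab(L + a)/(6LEI) = 227.6/EI
  span BC: point load 30.6 at a = 2.4: Pab(L + b)/(6LEI) = 44.06/EI
  relative rotation θ_0 = (227.6 + 44.06)/EI = 271.6/EI
A unit hogging moment at B produces rotation L₁/(3EI) + L₂/(3EI) = 5.6/EI.
Compatibility: M_B·(L₁+L₂)/(3EI) = θ_0, giving M_B = 48.5 kN·m (hogging).
Span AB, ΣM about A with M_B applied at B: R_B^{AB}·12 = 128 + 48.5, so R_B^{AB} = 14.71 kN and R_A = 32 − 14.71 = 17.29 kN.

R_A = 17.29 kN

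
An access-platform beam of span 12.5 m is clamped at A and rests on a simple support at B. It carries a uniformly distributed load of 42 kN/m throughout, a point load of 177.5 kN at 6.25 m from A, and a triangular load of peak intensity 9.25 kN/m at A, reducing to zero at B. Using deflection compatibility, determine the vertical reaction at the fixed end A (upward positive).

Take the reaction at B as the redundant and release it; the primary structure is a cantilever fixed at A.
Primary-structure tip deflection at B by superposition:
  UDL 42: wL⁴/(8EI) = 128174/EI
  point load 177.5 at a = 6.25: Pa²(3L − a)/(6EI) = 36112/EI
  triangular load, peak 9.25 at the fixed end: w₀L⁴/(30EI) = 7528/EI
  δ_0 = 171814/EI
Tip deflection under a unit load at B: L³/(3EI) = 651/EI.
Compatibility at B: δ_0 − R_B·δ_{BB} = 0, so R_B = 171814/651 = 263.9 kN.
Vertical equilibrium: R_A = ΣP − R_B = 760.3 − 263.9 = 496.4 kN.

R_A = 496.4 kN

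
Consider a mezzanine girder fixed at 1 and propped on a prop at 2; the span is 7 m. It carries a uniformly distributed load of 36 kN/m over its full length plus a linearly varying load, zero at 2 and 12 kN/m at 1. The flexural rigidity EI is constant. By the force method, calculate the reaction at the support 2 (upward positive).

R_2 = 102.9 kN

Release the roller at 2. Primary structure: cantilever fixed at 1.
Downward deflection at the released point 2 due to the loads:
  UDL 36: wL⁴/(8EI) = 10804/EI
  triangular load, peak 12 at the fixed end: w₀L⁴/(30EI) = 960.4/EI
  δ_0 = 11765/EI
Flexibility coefficient — unit upward force at 2: δ_{22} = L³/(3EI) = 114.3/EI.
Compatibility at 2: δ_0 − R_2·δ_{22} = 0, so R_2 = 11765/114.3 = 102.9 kN.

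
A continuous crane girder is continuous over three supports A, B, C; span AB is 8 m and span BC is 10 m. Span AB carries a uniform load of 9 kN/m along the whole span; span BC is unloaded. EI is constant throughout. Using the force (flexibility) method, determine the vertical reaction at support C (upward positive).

Insert a hinge at B; M_B is the redundant, and each span becomes simply supported.
Discontinuity in slope at B on the released structure — sum the simple-span end rotations:
  span AB: UDL 9: wL³/(24EI) = 192/EI
  relative rotation θ_0 = (192 + 0)/EI = 192/EI
A unit hogging moment at B produces rotation L₁/(3EI) + L₂/(3EI) = 6/EI.
Slope continuity at B: θ_0 = M_B·6/EI, so M_B = 192/6 = 32 kN·m (hogging).
Span BC, ΣM about C: R_B^{BC}·10 = 0 + 32, so R_B^{BC} = 3.2 kN and R_C = 0 − 3.2 = -3.2 kN.

R_C = -3.2 kN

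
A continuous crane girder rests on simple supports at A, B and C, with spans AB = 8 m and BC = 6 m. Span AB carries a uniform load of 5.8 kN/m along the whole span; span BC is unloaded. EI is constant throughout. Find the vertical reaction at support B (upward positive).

Insert a hinge at B; M_B is the redundant, and each span becomes simply supported.
Discontinuity in slope at B on the released structure — sum the simple-span end rotations:
  span AB: UDL 5.8: wL³/(24EI) = 123.7/EI
  relative rotation θ_0 = (123.7 + 0)/EI = 123.7/EI
A unit hogging moment at B produces rotation L₁/(3EI) + L₂/(3EI) = 4.667/EI.
Slope continuity at B: θ_0 = M_B·4.667/EI, so M_B = 123.7/4.667 = 26.51 kN·m (hogging).
Span AB, ΣM about A with M_B applied at B: R_B^{AB}·8 = 185.6 + 26.51, so R_B^{AB} = 26.51 kN and R_A = 46.4 − 26.51 = 19.89 kN.
Span BC, ΣM about C: R_B^{BC}·6 = 0 + 26.51, so R_B^{BC} = 4.419 kN and R_C = 0 − 4.419 = -4.419 kN.
R_B = 26.51 + 4.419 = 30.93 kN.

R_B = 30.93 kN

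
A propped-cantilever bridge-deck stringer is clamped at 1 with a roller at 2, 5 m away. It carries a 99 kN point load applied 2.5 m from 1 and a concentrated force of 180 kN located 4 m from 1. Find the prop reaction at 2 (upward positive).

Take the reaction at 2 as the redundant and release it; the primary structure is a cantilever fixed at 1.
Free-end deflection of the primary structure under the applied loading (downward +):
  point load 99 at a = 2.5: Pa²(3L − a)/(6EI) = 1289/EI
  point load 180 at a = 4: Pa²(3L − a)/(6EI) = 5280/EI
  δ_0 = 6569/EI
Flexibility coefficient — unit upward force at 2: δ_{22} = L³/(3EI) = 41.67/EI.
The prop prevents deflection at 2: R_2 = δ_0/δ_{22} = 6569/41.67 = 157.7 kN.

R_2 = 157.7 kN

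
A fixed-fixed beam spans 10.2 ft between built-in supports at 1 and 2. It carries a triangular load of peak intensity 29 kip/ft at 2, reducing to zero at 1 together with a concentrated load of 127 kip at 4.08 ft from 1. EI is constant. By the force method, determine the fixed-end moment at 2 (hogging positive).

Release both end moments; the primary structure is a simply-supported span 12 with redundants M_1 and M_2.
End rotations of the released simple span under the applied load (×1/EI):
  at 1: triangular load, peak 29: 7w₀L³/(360EI) = 598.4/EI
  at 2: triangular load, peak 29: w₀L³/(45EI) = 683.9/EI
  at 1: point load 127 at a = 4.08: Pab(L + b)/(6LEI) = 845.6/EI
  at 2: point load 127 at a = 4.08: Pab(L + a)/(6LEI) = 739.9/EI
  θ_10 = 1444/EI,  θ_20 = 1424/EI
Flexibility coefficients: a unit moment at one end gives L/(3EI) there and L/(6EI) at the far end, so f₁₁ = f₂₂ = 3.4/EI and f₁₂ = f₂₁ = 1.7/EI.
Compatibility — zero rotation at each built-in end:
  3.4 M_1 + 1.7 M_2 = 1444
  1.7 M_1 + 3.4 M_2 = 1424
Solving the pair gives M_1 = 287.1 kip·ft and M_2 = 275.2 kip·ft (hogging).

M_2 = 275.2 kip·ft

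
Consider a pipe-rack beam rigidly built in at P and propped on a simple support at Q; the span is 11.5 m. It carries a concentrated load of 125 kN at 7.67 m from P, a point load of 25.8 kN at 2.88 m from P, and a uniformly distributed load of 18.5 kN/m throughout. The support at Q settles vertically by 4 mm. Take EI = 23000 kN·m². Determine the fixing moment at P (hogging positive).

Remove the prop at Q; the released (primary) structure is a cantilever built in at P.
Primary-structure tip deflection at Q by superposition:
  point load 125 at a = 7.67: Pa²(3L − a)/(6EI) = 32883/EI
  point load 25.8 at a = 2.88: Pa²(3L − a)/(6EI) = 1128/EI
  UDL 18.5: wL⁴/(8EI) = 40446/EI
  δ_0 = 74456/EI
Tip deflection under a unit load at Q: L³/(3EI) = 507/EI.
With EI = 23000 kN·m²: δ_0 = 3.2372 m and δ_{QQ} = 0.022042 m/kN.
Compatibility — the beam at Q must follow the support down by 0.004 m: δ_0 − R_Q·δ_{QQ} = 0.004, so R_Q = (3.2372 − 0.004)/0.022042 = 146.7 kN.
Moment equilibrium about P: M_P = Σ(load moments about P) − R_Q·L = 2256 − 146.7×11.5 = 569.5 kN·m.

M_P = 569.5 kN·m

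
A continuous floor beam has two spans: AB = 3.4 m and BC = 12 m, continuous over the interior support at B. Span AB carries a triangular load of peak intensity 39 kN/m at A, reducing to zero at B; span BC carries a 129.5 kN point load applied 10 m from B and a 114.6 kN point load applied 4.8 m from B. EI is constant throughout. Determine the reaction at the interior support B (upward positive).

Insert a hinge at B; M_B is the redundant, and each span becomes simply supported.
Discontinuity in slope at B on the released structure — sum the simple-span end rotations:
  span AB: triangular load, peak 39: 7w₀L³/(360EI) = 29.81/EI
  span BC: point load 129.5 at a = 10: Pab(L + b)/(6LEI) = 503.6/EI
  span BC: point load 114.6 at a = 4.8: Pab(L + b)/(6LEI) = 1056/EI
  relative rotation θ_0 = (29.81 + 1560)/EI = 1590/EI
A unit hogging moment at B produces rotation L₁/(3EI) + L₂/(3EI) = 5.133/EI.
Slope continuity at B: θ_0 = M_B·5.133/EI, so M_B = 1590/5.133 = 309.7 kN·m (hogging).
Span AB, ΣM about A with M_B applied at B: R_B^{AB}·3.4 = 75.14 + 309.7, so R_B^{AB} = 113.2 kN and R_A = 66.3 − 113.2 = -46.88 kN.
Span BC, ΣM about C: R_B^{BC}·12 = 1084 + 309.7, so R_B^{BC} = 116.1 kN and R_C = 244.1 − 116.1 = 128 kN.
R_B = 113.2 + 116.1 = 229.3 kN.

R_B = 229.3 kN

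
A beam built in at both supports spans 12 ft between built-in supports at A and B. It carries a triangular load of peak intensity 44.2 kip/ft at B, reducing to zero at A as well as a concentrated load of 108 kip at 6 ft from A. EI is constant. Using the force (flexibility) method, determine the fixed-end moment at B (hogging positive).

M_B = 480.2 kip·ft

Take the two fixed-end moments M_A, M_B as redundants; the released structure is the simple span AB.
End rotations of the released simple span under the applied load (×1/EI):
  at A: triangular load, peak 44.2: 7w₀L³/(360EI) = 1485/EI
  at B: triangular load, peak 44.2: w₀L³/(45EI) = 1697/EI
  at A: point load 108 at a = 6: Pab(L + b)/(6LEI) = 972/EI
  at B: point load 108 at a = 6: Pab(L + a)/(6LEI) = 972/EI
  θ_A0 = 2457/EI,  θ_B0 = 2669/EI
Flexibility coefficients: a unit moment at one end gives L/(3EI) there and L/(6EI) at the far end, so f₁₁ = f₂₂ = 4/EI and f₁₂ = f₂₁ = 2/EI.
Compatibility — zero rotation at each built-in end:
  4 M_A + 2 M_B = 2457
  2 M_A + 4 M_B = 2669
Solving the pair gives M_A = 374.2 kip·ft and M_B = 480.2 kip·ft (hogging).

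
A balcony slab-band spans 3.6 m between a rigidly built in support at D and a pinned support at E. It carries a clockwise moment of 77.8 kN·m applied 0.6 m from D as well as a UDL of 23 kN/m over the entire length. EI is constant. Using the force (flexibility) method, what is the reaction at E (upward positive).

R_E = 40.96 kN

Release the roller at E. Primary structure: cantilever fixed at D.
Free-end deflection of the primary structure under the applied loading (downward +):
  clockwise couple 77.8 at a = 0.6: M₀a(2L − a)/(2EI) = 154/EI
  UDL 23: wL⁴/(8EI) = 482.9/EI
  δ_0 = 636.9/EI
Flexibility coefficient — unit upward force at E: δ_{EE} = L³/(3EI) = 15.55/EI.
The prop prevents deflection at E: R_E = δ_0/δ_{EE} = 636.9/15.55 = 40.96 kN.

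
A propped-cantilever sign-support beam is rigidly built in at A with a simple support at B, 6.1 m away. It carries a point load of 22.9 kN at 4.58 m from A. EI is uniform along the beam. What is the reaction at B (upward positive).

R_B = 14.52 kN

Choose R_B as the redundant. The primary structure is the cantilever fixed at A.
Downward deflection at the released point B due to the loads:
  point load 22.9 at a = 4.58: Pa²(3L − a)/(6EI) = 1098/EI
Flexibility coefficient — unit upward force at B: δ_{BB} = L³/(3EI) = 75.66/EI.
The prop prevents deflection at B: R_B = δ_0/δ_{BB} = 1098/75.66 = 14.52 kN.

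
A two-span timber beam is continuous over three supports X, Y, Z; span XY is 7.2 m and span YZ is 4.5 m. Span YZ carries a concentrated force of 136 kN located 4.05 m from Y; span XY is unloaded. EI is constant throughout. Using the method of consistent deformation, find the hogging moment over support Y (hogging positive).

Take M_Y as the redundant. Released structure: two simple spans XY and YZ with a hinge at Y.
Rotations at Y on the released spans (each span's end-slope, ×1/EI):
  span YZ: point load 136 at a = 4.05: Pab(L + b)/(6LEI) = 45.44/EI
  relative rotation θ_0 = (0 + 45.44)/EI = 45.44/EI
A unit hogging moment at Y produces rotation L₁/(3EI) + L₂/(3EI) = 3.9/EI.
Slope continuity at Y: θ_0 = M_Y·3.9/EI, so M_Y = 45.44/3.9 = 11.65 kN·m (hogging).

M_Y = 11.65 kN·m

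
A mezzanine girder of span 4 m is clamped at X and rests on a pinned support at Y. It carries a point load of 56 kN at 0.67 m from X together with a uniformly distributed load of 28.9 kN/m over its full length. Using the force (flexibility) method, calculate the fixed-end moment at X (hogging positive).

Release the roller at Y. Primary structure: cantilever fixed at X.
Deflection at Y on the released cantilever, summing each load's contribution:
  point load 56 at a = 0.67: Pa²(3L − a)/(6EI) = 47.47/EI
  UDL 28.9: wL⁴/(8EI) = 924.8/EI
  δ_0 = 972.3/EI
Flexibility coefficient — unit upward force at Y: δ_{YY} = L³/(3EI) = 21.33/EI.
The prop prevents deflection at Y: R_Y = δ_0/δ_{YY} = 972.3/21.33 = 45.58 kN.
Moment equilibrium about X: M_X = Σ(load moments about X) − R_Y·L = 268.7 − 45.58×4 = 86.42 kN·m.

M_X = 86.42 kN·m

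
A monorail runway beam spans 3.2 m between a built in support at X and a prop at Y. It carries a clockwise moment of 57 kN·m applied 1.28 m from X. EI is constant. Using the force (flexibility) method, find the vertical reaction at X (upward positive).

Remove the prop at Y; the released (primary) structure is a cantilever built in at X.
Primary-structure tip deflection at Y by superposition:
  clockwise couple 57 at a = 1.28: M₀a(2L − a)/(2EI) = 186.8/EI
Flexibility coefficient — unit upward force at Y: δ_{YY} = L³/(3EI) = 10.92/EI.
The prop prevents deflection at Y: R_Y = δ_0/δ_{YY} = 186.8/10.92 = 17.1 kN.
Vertical equilibrium: R_X = ΣP − R_Y = 0 − 17.1 = -17.1 kN.

R_X = -17.1 kN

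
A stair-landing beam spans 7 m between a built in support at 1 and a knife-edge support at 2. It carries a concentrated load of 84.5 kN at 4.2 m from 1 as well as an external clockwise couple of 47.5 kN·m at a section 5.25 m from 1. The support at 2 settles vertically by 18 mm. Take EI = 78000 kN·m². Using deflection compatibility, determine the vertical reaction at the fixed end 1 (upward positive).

Take the reaction at 2 as the redundant and release it; the primary structure is a cantilever fixed at 1.
Primary-structure tip deflection at 2 by superposition:
  point load 84.5 at a = 4.2: Pa²(3L − a)/(6EI) = 4174/EI
  clockwise couple 47.5 at a = 5.25: M₀a(2L − a)/(2EI) = 1091/EI
  δ_0 = 5265/EI
Flexibility coefficient — unit upward force at 2: δ_{22} = L³/(3EI) = 114.3/EI.
With EI = 78000 kN·m²: δ_0 = 0.067495 m and δ_{22} = 0.001466 m/kN.
Compatibility — the beam at 2 must follow the support down by 0.018 m: δ_0 − R_2·δ_{22} = 0.018, so R_2 = (0.067495 − 0.018)/0.001466 = 33.77 kN.
Vertical equilibrium: R_1 = ΣP − R_2 = 84.5 − 33.77 = 50.73 kN.

R_1 = 50.73 kN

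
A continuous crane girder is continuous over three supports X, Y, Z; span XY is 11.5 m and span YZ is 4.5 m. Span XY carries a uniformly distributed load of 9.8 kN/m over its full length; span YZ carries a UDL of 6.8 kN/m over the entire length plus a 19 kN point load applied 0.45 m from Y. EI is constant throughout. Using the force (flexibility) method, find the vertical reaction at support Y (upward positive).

Release continuity at Y by inserting a hinge; the redundant is the internal moment M_Y. The primary structure is two simply-supported spans XY and YZ.
End slopes at the hinge Y, treating each span as simply supported:
  span XY: UDL 9.8: wL³/(24EI) = 621/EI
  span YZ: UDL 6.8: wL³/(24EI) = 25.82/EI
  span YZ: point load 19 at a = 0.45: Pab(L + b)/(6LEI) = 10.97/EI
  relative rotation θ_0 = (621 + 36.78)/EI = 657.8/EI
A unit hogging moment at Y produces rotation L₁/(3EI) + L₂/(3EI) = 5.333/EI.
Compatibility: M_Y·(L₁+L₂)/(3EI) = θ_0, giving M_Y = 123.3 kN·m (hogging).
Span XY, ΣM about X with M_Y applied at Y: R_Y^{XY}·11.5 = 648 + 123.3, so R_Y^{XY} = 67.08 kN and R_X = 112.7 − 67.08 = 45.62 kN.
Span YZ, ΣM about Z: R_Y^{YZ}·4.5 = 145.8 + 123.3, so R_Y^{YZ} = 59.81 kN and R_Z = 49.6 − 59.81 = -10.21 kN.
R_Y = 67.08 + 59.81 = 126.9 kN.

R_Y = 126.9 kN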